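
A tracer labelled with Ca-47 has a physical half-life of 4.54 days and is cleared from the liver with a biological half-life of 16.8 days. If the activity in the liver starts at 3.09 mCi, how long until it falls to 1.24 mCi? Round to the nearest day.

5 days

1/t_eff = 1/t_phys + 1/t_biol = 1/4.54 + 1/16.8 = 0.27979 per day.
t_eff = 4.54 × 16.8 / (4.54 + 16.8) ≈ 3.5741 days.
n = log₂(3.09/1.24) ≈ 1.3173; t = 1.3173 × 3.5741 ≈ 4.7081 days.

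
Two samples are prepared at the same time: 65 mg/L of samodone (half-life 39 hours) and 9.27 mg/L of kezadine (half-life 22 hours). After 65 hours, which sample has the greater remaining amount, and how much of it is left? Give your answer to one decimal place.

samodone: 65 × (1/2)^1.6667 ≈ 20.474 mg/L.
kezadine: 9.27 × (1/2)^2.9545 ≈ 1.1958 mg/L.
Samodone has more remaining, at ≈ 20.474 mg/L.

samodone, 20.5 mg/L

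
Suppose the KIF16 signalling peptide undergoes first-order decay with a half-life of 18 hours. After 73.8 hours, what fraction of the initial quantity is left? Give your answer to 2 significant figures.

n = 73.8/18 ≈ 4.1 half-lives.
Fraction remaining = (1/2)^4.1 ≈ 0.058315.

0.058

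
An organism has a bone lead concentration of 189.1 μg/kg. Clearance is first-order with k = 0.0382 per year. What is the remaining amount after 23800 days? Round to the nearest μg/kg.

t½ = ln 2 / k = 0.69315 / 0.0382 ≈ 18.145 years.
Convert the elapsed time: 23800 days = 65.2055 years.
Number of half-lives: n = 65.2055/18.145 ≈ 3.5935.
Remaining = 189.1 × (1/2)^3.5935 = 189.1 × 0.08284 ≈ 15.665 μg/kg.

16 μg/kg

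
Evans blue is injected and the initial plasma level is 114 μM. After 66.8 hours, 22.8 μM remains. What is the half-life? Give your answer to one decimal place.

28.8 hours

A/A₀ = 22.8/114 ≈ 0.2.
n = log₂(5) ≈ 2.3219 half-lives elapsed in 66.8 hours.
t½ = 66.8/2.3219 ≈ 28.769 hours.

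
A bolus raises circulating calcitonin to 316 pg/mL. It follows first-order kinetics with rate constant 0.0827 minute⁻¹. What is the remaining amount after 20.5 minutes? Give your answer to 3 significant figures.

t½ = ln 2 / k = 0.69315 / 0.0827 ≈ 8.3815 minutes.
Number of half-lives: n = 20.5/8.3815 ≈ 2.4459.
Remaining = 316 × (1/2)^2.4459 = 316 × 0.18353 ≈ 57.997 pg/mL.

58.0 pg/mL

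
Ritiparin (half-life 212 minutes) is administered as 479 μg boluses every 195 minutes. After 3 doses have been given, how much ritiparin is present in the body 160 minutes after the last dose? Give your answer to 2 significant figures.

510 μg

The 3 doses were given 550, 355, 160 minutes ago.
Total = 479·(1/2)^(550/212) + 479·(1/2)^(355/212) + 479·(1/2)^(160/212)
      = 79.316 + 150.06 + 283.89 ≈ 513.26 μg.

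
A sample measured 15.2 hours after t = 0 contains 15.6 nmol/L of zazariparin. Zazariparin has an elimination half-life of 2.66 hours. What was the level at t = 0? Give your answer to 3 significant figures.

819 nmol/L

Number of half-lives elapsed: n = 15.2/2.66 ≈ 5.7143.
A₀ = A × 2^n = 15.6 × 2^5.7143 = 15.6 × 52.501 ≈ 819.02 nmol/L.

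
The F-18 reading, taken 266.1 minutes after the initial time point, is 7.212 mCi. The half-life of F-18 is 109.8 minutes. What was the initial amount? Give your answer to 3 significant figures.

Number of half-lives elapsed: n = 266.1/109.8 ≈ 2.4235.
A₀ = A × 2^n = 7.212 × 2^2.4235 = 7.212 × 5.3647 ≈ 38.69 mCi.

38.7 mCi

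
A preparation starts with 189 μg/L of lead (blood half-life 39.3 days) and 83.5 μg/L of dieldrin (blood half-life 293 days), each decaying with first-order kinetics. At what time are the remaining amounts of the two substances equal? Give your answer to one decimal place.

Set 189·(1/2)^(t/39.3) = 83.5·(1/2)^(t/293).
Taking log₂: log₂(189/83.5) = t·(1/39.3 − 1/293).
log₂(2.2635) = 1.1785; 1/39.3 − 1/293 = 0.022032.
t = 1.1785 / 0.022032 ≈ 53.491 days.

53.5 days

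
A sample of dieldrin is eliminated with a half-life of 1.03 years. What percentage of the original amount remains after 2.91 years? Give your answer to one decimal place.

14.1%

n = 2.91/1.03 ≈ 2.8252 half-lives.
Fraction remaining = (1/2)^2.8252 ≈ 0.1411, i.e. 14.11%.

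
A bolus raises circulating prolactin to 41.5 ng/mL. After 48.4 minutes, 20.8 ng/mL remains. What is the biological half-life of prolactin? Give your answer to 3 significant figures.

48.6 minutes

A/A₀ = 20.8/41.5 ≈ 0.5012.
n = log₂(1.9952) ≈ 0.99653 half-lives elapsed in 48.4 minutes.
t½ = 48.4/0.99653 ≈ 48.569 minutes.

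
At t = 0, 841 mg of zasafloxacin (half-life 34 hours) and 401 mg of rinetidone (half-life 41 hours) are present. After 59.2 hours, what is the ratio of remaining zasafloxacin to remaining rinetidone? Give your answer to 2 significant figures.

zasafloxacin: 841 × (1/2)^(59.2/34) = 841 × (1/2)^1.7412 ≈ 251.56 mg.
rinetidone: 401 × (1/2)^(59.2/41) = 401 × (1/2)^1.4439 ≈ 147.4 mg.
Ratio ≈ 251.56 / 147.4 ≈ 1.7067.

1.7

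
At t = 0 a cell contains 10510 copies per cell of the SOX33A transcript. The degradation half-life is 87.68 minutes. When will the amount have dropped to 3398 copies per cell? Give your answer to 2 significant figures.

Fraction remaining = 3398/10510 ≈ 0.32331.
n = log₂(10510/3398) = ln(3.093)/ln 2 ≈ 1.629 half-lives.
t = n × t½ = 1.629 × 87.68 ≈ 142.83 minutes.

140 minutes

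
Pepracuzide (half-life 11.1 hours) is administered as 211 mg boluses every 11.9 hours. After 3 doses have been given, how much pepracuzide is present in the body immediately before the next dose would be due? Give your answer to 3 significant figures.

171 mg

The 3 doses were given 35.7, 23.8, 11.9 hours ago.
Total = 211·(1/2)^(35.7/11.1) + 211·(1/2)^(23.8/11.1) + 211·(1/2)^(11.9/11.1)
      = 22.704 + 47.734 + 100.36 ≈ 170.8 mg.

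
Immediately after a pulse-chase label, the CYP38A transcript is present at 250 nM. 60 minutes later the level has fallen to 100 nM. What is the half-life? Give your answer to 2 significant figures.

A/A₀ = 100/250 ≈ 0.4.
n = log₂(2.5) ≈ 1.3219 half-lives elapsed in 60 minutes.
t½ = 60/1.3219 ≈ 45.388 minutes.

45 minutes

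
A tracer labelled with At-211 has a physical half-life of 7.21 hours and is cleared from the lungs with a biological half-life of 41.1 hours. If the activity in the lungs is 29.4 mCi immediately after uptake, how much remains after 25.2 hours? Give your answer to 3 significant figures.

1.70 mCi

1/t_eff = 1/t_phys + 1/t_biol = 1/7.21 + 1/41.1 = 0.16303 per hour.
t_eff = 7.21 × 41.1 / (7.21 + 41.1) ≈ 6.1339 hours.
Remaining = 29.4 × (1/2)^(25.2/6.1339) = 29.4 × (1/2)^4.1083 ≈ 1.7046 mCi.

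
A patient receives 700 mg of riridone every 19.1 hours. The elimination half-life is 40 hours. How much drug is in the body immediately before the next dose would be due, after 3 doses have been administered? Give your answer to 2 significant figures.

1100 mg

The 3 doses were given 57.3, 38.2, 19.1 hours ago.
Total = 700·(1/2)^(57.3/40) + 700·(1/2)^(38.2/40) + 700·(1/2)^(19.1/40)
      = 259.34 + 361.09 + 502.75 ≈ 1123.2 mg.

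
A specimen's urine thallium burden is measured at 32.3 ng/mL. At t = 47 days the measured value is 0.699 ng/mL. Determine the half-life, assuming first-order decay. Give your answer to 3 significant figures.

8.50 days

A/A₀ = 0.699/32.3 ≈ 0.021641.
n = log₂(46.209) ≈ 5.5301 half-lives elapsed in 47 days.
t½ = 47/5.5301 ≈ 8.4989 days.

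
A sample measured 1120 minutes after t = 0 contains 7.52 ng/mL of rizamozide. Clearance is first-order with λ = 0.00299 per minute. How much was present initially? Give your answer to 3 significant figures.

214 ng/mL

t½ = ln 2 / λ = 0.69315 / 0.00299 ≈ 231.82 minutes.
Number of half-lives elapsed: n = 1120/231.82 ≈ 4.8313.
A₀ = A × 2^n = 7.52 × 2^4.8313 = 7.52 × 28.469 ≈ 214.08 ng/mL.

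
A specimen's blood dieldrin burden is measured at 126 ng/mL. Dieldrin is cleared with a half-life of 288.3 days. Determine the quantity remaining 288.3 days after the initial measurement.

63 ng/mL

Elapsed time is 1 half-life (288.3/288.3).
Each half-life halves the amount: 126 × (1/2)^1 = 126/2 = 63 ng/mL.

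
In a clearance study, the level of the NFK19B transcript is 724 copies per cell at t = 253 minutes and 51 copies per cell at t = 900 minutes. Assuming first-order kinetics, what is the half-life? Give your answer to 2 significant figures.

170 minutes

Over Δt = 900 − 253 = 647 minutes, the level fell by a factor of 724/51 ≈ 14.196.
n = log₂(14.196) ≈ 3.8274 half-lives, so t½ = 647/3.8274 ≈ 169.04 minutes.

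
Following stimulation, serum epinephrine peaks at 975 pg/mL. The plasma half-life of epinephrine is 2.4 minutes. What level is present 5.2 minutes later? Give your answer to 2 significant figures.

Number of half-lives: n = 5.2/2.4 ≈ 2.1667.
Remaining = 975 × (1/2)^2.1667 = 975 × 0.22272 ≈ 217.16 pg/mL.

220 pg/mL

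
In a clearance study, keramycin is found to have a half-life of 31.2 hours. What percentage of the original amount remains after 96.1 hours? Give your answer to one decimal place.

n = 96.1/31.2 ≈ 3.0801 half-lives.
Fraction remaining = (1/2)^3.0801 ≈ 0.11825, i.e. 11.825%.

11.8%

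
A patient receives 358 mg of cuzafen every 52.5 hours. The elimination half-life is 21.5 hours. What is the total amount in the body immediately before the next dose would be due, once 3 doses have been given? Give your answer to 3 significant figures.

The 3 doses were given 157.5, 105, 52.5 hours ago.
Total = 358·(1/2)^(157.5/21.5) + 358·(1/2)^(105/21.5) + 358·(1/2)^(52.5/21.5)
      = 2.2318 + 12.127 + 65.889 ≈ 80.247 mg.

80.2 mg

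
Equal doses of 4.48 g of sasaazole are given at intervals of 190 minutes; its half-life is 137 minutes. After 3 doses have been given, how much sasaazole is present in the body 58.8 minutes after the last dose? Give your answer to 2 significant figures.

The 3 doses were given 438.8, 248.8, 58.8 minutes ago.
Total = 4.48·(1/2)^(438.8/137) + 4.48·(1/2)^(248.8/137) + 4.48·(1/2)^(58.8/137)
      = 0.48652 + 1.2723 + 3.3272 ≈ 5.086 g.

5.1 g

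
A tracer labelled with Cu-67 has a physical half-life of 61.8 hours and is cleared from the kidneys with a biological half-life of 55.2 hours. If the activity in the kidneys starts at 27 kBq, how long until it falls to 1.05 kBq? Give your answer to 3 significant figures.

137 hours

1/t_eff = 1/t_phys + 1/t_biol = 1/61.8 + 1/55.2 = 0.034297 per hour.
t_eff = 61.8 × 55.2 / (61.8 + 55.2) ≈ 29.157 hours.
n = log₂(27/1.05) ≈ 4.6845; t = 4.6845 × 29.157 ≈ 136.59 hours.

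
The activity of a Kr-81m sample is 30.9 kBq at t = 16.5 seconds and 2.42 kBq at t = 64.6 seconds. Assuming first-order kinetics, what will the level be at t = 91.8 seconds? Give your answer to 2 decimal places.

0.57 kBq

Over Δt = 64.6 − 16.5 = 48.1 seconds, the level fell by a factor of 30.9/2.42 ≈ 12.769.
n = log₂(12.769) ≈ 3.6745 half-lives, so t½ = 48.1/3.6745 ≈ 13.09 seconds.
From t = 64.6 to t = 91.8: 2.42 × (1/2)^((91.8−64.6)/13.09) ≈ 0.5732 kBq.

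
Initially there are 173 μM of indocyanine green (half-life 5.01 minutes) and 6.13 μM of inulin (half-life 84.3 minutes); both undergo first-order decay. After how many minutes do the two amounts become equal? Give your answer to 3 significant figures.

25.7 minutes

Set 173·(1/2)^(t/5.01) = 6.13·(1/2)^(t/84.3).
Taking log₂: log₂(173/6.13) = t·(1/5.01 − 1/84.3).
log₂(28.222) = 4.8187; 1/5.01 − 1/84.3 = 0.18774.
t = 4.8187 / 0.18774 ≈ 25.667 minutes.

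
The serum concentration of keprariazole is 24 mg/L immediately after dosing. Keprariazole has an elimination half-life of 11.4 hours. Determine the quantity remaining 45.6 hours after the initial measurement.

Elapsed time is 4 half-lives (45.6/11.4).
Each half-life halves the amount: 24 × (1/2)^4 = 24/16 = 1.5 mg/L.

1.5 mg/L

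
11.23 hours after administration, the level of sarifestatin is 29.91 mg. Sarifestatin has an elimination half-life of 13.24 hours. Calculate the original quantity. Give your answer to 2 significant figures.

Number of half-lives elapsed: n = 11.23/13.24 ≈ 0.84819.
A₀ = A × 2^n = 29.91 × 2^0.84819 = 29.91 × 1.8002 ≈ 53.845 mg.

54 mg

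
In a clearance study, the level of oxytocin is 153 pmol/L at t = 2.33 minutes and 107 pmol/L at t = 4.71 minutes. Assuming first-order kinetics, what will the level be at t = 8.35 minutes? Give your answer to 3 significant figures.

61.9 pmol/L

Over Δt = 4.71 − 2.33 = 2.38 minutes, the level fell by a factor of 153/107 ≈ 1.4299.
n = log₂(1.4299) ≈ 0.51592 half-lives, so t½ = 2.38/0.51592 ≈ 4.6131 minutes.
From t = 4.71 to t = 8.35: 107 × (1/2)^((8.35−4.71)/4.6131) ≈ 61.923 pmol/L.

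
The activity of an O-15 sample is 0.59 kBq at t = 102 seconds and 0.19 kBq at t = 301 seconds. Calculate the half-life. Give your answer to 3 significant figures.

Over Δt = 301 − 102 = 199 seconds, the level fell by a factor of 0.59/0.19 ≈ 3.1053.
n = log₂(3.1053) ≈ 1.6347 half-lives, so t½ = 199/1.6347 ≈ 121.73 seconds.

122 seconds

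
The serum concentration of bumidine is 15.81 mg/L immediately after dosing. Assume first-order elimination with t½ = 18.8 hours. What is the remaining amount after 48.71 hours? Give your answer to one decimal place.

Number of half-lives: n = 48.71/18.8 ≈ 2.591.
Remaining = 15.81 × (1/2)^2.591 = 15.81 × 0.16598 ≈ 2.6241 mg/L.

2.6 mg/L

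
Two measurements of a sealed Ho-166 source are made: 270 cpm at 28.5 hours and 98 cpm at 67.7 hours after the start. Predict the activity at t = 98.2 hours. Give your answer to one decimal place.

44.5 cpm

Over Δt = 67.7 − 28.5 = 39.2 hours, the level fell by a factor of 270/98 ≈ 2.7551.
n = log₂(2.7551) ≈ 1.4621 half-lives, so t½ = 39.2/1.4621 ≈ 26.811 hours.
From t = 67.7 to t = 98.2: 98 × (1/2)^((98.2−67.7)/26.811) ≈ 44.542 cpm.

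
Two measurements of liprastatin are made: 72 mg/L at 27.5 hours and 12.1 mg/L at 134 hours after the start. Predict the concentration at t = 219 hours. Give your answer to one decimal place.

2.9 mg/L

Over Δt = 134 − 27.5 = 106.5 hours, the level fell by a factor of 72/12.1 ≈ 5.9504.
n = log₂(5.9504) ≈ 2.573 half-lives, so t½ = 106.5/2.573 ≈ 41.392 hours.
From t = 134 to t = 219: 12.1 × (1/2)^((219−134)/41.392) ≈ 2.9148 mg/L.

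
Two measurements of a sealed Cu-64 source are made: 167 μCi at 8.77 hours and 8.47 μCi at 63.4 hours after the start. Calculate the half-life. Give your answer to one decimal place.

12.7 hours

Over Δt = 63.4 − 8.77 = 54.63 hours, the level fell by a factor of 167/8.47 ≈ 19.717.
n = log₂(19.717) ≈ 4.3013 half-lives, so t½ = 54.63/4.3013 ≈ 12.701 hours.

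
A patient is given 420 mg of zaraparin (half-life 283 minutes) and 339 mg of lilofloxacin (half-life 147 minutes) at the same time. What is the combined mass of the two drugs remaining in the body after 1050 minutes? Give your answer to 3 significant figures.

zaraparin: 420 × (1/2)^(1050/283) = 420 × (1/2)^3.7102 ≈ 32.089 mg.
lilofloxacin: 339 × (1/2)^(1050/147) = 339 × (1/2)^7.1429 ≈ 2.3988 mg.
Total = 32.089 + 2.3988 ≈ 34.488 mg.

34.5 mg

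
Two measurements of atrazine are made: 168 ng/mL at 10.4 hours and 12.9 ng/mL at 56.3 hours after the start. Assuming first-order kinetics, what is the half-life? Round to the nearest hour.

12 hours

Over Δt = 56.3 − 10.4 = 45.9 hours, the level fell by a factor of 168/12.9 ≈ 13.023.
n = log₂(13.023) ≈ 3.703 half-lives, so t½ = 45.9/3.703 ≈ 12.395 hours.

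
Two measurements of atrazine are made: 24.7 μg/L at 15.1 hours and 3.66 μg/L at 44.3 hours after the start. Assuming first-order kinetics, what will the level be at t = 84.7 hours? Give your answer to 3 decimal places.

0.261 μg/L

Over Δt = 44.3 − 15.1 = 29.2 hours, the level fell by a factor of 24.7/3.66 ≈ 6.7486.
n = log₂(6.7486) ≈ 2.7546 half-lives, so t½ = 29.2/2.7546 ≈ 10.6 hours.
From t = 44.3 to t = 84.7: 3.66 × (1/2)^((84.7−44.3)/10.6) ≈ 0.26074 μg/L.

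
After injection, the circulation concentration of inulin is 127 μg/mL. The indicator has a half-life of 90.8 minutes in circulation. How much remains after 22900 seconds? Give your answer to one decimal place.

6.9 μg/mL

Convert the elapsed time: 22900 seconds = 381.667 minutes.
Number of half-lives: n = 381.667/90.8 ≈ 4.2034.
Remaining = 127 × (1/2)^4.2034 = 127 × 0.054282 ≈ 6.8938 μg/mL.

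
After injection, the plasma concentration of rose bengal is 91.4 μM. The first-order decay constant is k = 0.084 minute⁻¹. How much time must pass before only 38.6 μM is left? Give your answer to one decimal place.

10.3 minutes

t½ = ln 2 / k = 0.69315 / 0.084 ≈ 8.2518 minutes.
Fraction remaining = 38.6/91.4 ≈ 0.42232.
n = log₂(91.4/38.6) = ln(2.3679)/ln 2 ≈ 1.2436 half-lives.
t = n × t½ = 1.2436 × 8.2518 ≈ 10.262 minutes.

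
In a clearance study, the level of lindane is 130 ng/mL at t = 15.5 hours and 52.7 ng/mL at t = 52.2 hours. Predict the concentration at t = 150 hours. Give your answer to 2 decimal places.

4.75 ng/mL

Over Δt = 52.2 − 15.5 = 36.7 hours, the level fell by a factor of 130/52.7 ≈ 2.4668.
n = log₂(2.4668) ≈ 1.3026 half-lives, so t½ = 36.7/1.3026 ≈ 28.174 hours.
From t = 52.2 to t = 150: 52.7 × (1/2)^((150−52.2)/28.174) ≈ 4.7516 ng/mL.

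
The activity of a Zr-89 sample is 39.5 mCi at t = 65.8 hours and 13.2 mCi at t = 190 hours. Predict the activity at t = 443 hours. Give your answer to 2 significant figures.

Over Δt = 190 − 65.8 = 124.2 hours, the level fell by a factor of 39.5/13.2 ≈ 2.9924.
n = log₂(2.9924) ≈ 1.5813 half-lives, so t½ = 124.2/1.5813 ≈ 78.542 hours.
From t = 190 to t = 443: 13.2 × (1/2)^((443−190)/78.542) ≈ 1.4155 mCi.

1.4 mCi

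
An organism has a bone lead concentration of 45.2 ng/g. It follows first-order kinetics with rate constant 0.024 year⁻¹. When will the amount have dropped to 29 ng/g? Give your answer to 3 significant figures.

t½ = ln 2 / k = 0.69315 / 0.024 ≈ 28.881 years.
Fraction remaining = 29/45.2 ≈ 0.64159.
n = log₂(45.2/29) = ln(1.5586)/ln 2 ≈ 0.64027 half-lives.
t = n × t½ = 0.64027 × 28.881 ≈ 18.492 years.

18.5 years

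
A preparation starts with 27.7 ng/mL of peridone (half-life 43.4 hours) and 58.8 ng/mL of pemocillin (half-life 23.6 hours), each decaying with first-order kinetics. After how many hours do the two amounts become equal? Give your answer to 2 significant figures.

56 hours

Set 27.7·(1/2)^(t/43.4) = 58.8·(1/2)^(t/23.6).
Taking log₂: log₂(27.7/58.8) = t·(1/43.4 − 1/23.6).
log₂(0.47109) = -1.0859; 1/43.4 − 1/23.6 = -0.019331.
t = -1.0859 / -0.019331 ≈ 56.174 hours.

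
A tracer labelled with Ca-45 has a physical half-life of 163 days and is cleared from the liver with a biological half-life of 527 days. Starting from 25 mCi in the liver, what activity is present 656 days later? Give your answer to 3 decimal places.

1/t_eff = 1/t_phys + 1/t_biol = 1/163 + 1/527 = 0.0080325 per day.
t_eff = 163 × 527 / (163 + 527) ≈ 124.49 days.
Remaining = 25 × (1/2)^(656/124.49) = 25 × (1/2)^5.2693 ≈ 0.64821 mCi.

0.648 mCi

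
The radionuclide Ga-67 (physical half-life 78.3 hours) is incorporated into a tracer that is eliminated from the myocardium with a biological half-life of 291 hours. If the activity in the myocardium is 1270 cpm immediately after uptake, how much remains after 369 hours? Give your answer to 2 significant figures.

20 cpm

1/t_eff = 1/t_phys + 1/t_biol = 1/78.3 + 1/291 = 0.016208 per hour.
t_eff = 78.3 × 291 / (78.3 + 291) ≈ 61.699 hours.
Remaining = 1270 × (1/2)^(369/61.699) = 1270 × (1/2)^5.9807 ≈ 20.111 cpm.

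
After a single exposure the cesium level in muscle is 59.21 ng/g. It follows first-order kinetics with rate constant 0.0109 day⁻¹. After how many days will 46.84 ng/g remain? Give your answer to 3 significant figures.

21.5 days

t½ = ln 2 / k = 0.69315 / 0.0109 ≈ 63.591 days.
Fraction remaining = 46.84/59.21 ≈ 0.79108.
n = log₂(59.21/46.84) = ln(1.2641)/ln 2 ≈ 0.3381 half-lives.
t = n × t½ = 0.3381 × 63.591 ≈ 21.5 days.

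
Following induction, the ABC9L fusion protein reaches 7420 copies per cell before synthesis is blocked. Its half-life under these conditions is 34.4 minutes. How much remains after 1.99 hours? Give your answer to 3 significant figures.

669 copies per cell

Convert the elapsed time: 1.99 hours = 119.4 minutes.
Number of half-lives: n = 119.4/34.4 ≈ 3.4709.
Remaining = 7420 × (1/2)^3.4709 = 7420 × 0.090187 ≈ 669.19 copies per cell.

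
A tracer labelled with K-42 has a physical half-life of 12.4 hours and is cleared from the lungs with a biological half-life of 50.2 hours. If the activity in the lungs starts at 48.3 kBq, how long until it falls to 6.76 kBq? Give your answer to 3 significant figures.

28.2 hours

1/t_eff = 1/t_phys + 1/t_biol = 1/12.4 + 1/50.2 = 0.10057 per hour.
t_eff = 12.4 × 50.2 / (12.4 + 50.2) ≈ 9.9438 hours.
n = log₂(48.3/6.76) ≈ 2.8369; t = 2.8369 × 9.9438 ≈ 28.21 hours.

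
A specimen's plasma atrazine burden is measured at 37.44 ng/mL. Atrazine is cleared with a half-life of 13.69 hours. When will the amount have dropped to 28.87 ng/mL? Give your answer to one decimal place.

5.1 hours

Fraction remaining = 28.87/37.44 ≈ 0.7711.
n = log₂(37.44/28.87) = ln(1.2968)/ln 2 ≈ 0.37501 half-lives.
t = n × t½ = 0.37501 × 13.69 ≈ 5.1339 hours.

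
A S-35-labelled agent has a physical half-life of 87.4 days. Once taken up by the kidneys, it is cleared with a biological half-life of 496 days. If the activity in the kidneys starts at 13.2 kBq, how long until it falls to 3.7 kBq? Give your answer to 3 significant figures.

1/t_eff = 1/t_phys + 1/t_biol = 1/87.4 + 1/496 = 0.013458 per day.
t_eff = 87.4 × 496 / (87.4 + 496) ≈ 74.306 days.
n = log₂(13.2/3.7) ≈ 1.8349; t = 1.8349 × 74.306 ≈ 136.35 days.

136 days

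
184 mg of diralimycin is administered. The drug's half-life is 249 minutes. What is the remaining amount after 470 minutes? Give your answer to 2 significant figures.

50 mg

Number of half-lives: n = 470/249 ≈ 1.8876.
Remaining = 184 × (1/2)^1.8876 = 184 × 0.27027 ≈ 49.729 mg.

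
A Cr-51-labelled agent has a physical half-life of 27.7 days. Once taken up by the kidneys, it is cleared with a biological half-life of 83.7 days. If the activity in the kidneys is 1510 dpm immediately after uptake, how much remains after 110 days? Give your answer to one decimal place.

1/t_eff = 1/t_phys + 1/t_biol = 1/27.7 + 1/83.7 = 0.048049 per day.
t_eff = 27.7 × 83.7 / (27.7 + 83.7) ≈ 20.812 days.
Remaining = 1510 × (1/2)^(110/20.812) = 1510 × (1/2)^5.2853 ≈ 38.72 dpm.

38.7 dpm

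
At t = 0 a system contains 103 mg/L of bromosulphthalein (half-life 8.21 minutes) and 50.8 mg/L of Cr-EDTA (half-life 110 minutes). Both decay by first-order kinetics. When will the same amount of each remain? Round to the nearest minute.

9 minutes

Set 103·(1/2)^(t/8.21) = 50.8·(1/2)^(t/110).
Taking log₂: log₂(103/50.8) = t·(1/8.21 − 1/110).
log₂(2.0276) = 1.0197; 1/8.21 − 1/110 = 0.11271.
t = 1.0197 / 0.11271 ≈ 9.0474 minutes.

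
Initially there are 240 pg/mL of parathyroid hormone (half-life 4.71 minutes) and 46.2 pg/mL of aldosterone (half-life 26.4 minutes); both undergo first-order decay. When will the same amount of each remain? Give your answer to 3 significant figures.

13.6 minutes

Set 240·(1/2)^(t/4.71) = 46.2·(1/2)^(t/26.4).
Taking log₂: log₂(240/46.2) = t·(1/4.71 − 1/26.4).
log₂(5.1948) = 2.3771; 1/4.71 − 1/26.4 = 0.17444.
t = 2.3771 / 0.17444 ≈ 13.627 minutes.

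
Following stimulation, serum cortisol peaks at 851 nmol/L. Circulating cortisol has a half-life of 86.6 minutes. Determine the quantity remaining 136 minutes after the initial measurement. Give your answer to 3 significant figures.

Number of half-lives: n = 136/86.6 ≈ 1.5704.
Remaining = 851 × (1/2)^1.5704 = 851 × 0.33671 ≈ 286.54 nmol/L.

287 nmol/L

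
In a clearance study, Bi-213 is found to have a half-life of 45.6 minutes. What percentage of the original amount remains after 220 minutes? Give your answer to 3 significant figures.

n = 220/45.6 ≈ 4.8246 half-lives.
Fraction remaining = (1/2)^4.8246 ≈ 0.035291, i.e. 3.5291%.

3.53%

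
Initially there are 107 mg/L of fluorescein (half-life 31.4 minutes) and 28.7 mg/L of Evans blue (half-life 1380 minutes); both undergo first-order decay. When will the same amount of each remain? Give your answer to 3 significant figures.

61.0 minutes

Set 107·(1/2)^(t/31.4) = 28.7·(1/2)^(t/1380).
Taking log₂: log₂(107/28.7) = t·(1/31.4 − 1/1380).
log₂(3.7282) = 1.8985; 1/31.4 − 1/1380 = 0.031122.
t = 1.8985 / 0.031122 ≈ 61.001 minutes.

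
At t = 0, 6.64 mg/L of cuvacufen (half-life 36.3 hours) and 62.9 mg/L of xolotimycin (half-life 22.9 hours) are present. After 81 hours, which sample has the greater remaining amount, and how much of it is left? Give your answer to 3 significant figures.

xolotimycin, 5.42 mg/L

cuvacufen: 6.64 × (1/2)^2.2314 ≈ 1.414 mg/L.
xolotimycin: 62.9 × (1/2)^3.5371 ≈ 5.4184 mg/L.
Xolotimycin has more remaining, at ≈ 5.4184 mg/L.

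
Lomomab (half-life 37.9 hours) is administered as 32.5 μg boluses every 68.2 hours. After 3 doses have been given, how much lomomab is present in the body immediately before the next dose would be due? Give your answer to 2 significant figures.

13 μg

The 3 doses were given 204.6, 136.4, 68.2 hours ago.
Total = 32.5·(1/2)^(204.6/37.9) + 32.5·(1/2)^(136.4/37.9) + 32.5·(1/2)^(68.2/37.9)
      = 0.77054 + 2.6822 + 9.3366 ≈ 12.789 μg.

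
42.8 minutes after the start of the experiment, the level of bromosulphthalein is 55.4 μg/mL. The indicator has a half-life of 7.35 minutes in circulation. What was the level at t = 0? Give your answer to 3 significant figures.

Number of half-lives elapsed: n = 42.8/7.35 ≈ 5.8231.
A₀ = A × 2^n = 55.4 × 2^5.8231 = 55.4 × 56.616 ≈ 3136.5 μg/mL.

3140 μg/mL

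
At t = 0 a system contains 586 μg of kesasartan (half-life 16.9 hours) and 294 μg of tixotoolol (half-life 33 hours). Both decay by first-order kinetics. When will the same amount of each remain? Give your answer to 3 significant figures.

34.5 hours

Set 586·(1/2)^(t/16.9) = 294·(1/2)^(t/33).
Taking log₂: log₂(586/294) = t·(1/16.9 − 1/33).
log₂(1.9932) = 0.99508; 1/16.9 − 1/33 = 0.028869.
t = 0.99508 / 0.028869 ≈ 34.469 hours.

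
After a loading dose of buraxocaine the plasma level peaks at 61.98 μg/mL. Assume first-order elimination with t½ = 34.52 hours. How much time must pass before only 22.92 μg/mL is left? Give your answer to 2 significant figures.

Fraction remaining = 22.92/61.98 ≈ 0.3698.
n = log₂(61.98/22.92) = ln(2.7042)/ln 2 ≈ 1.4352 half-lives.
t = n × t½ = 1.4352 × 34.52 ≈ 49.543 hours.

50 hours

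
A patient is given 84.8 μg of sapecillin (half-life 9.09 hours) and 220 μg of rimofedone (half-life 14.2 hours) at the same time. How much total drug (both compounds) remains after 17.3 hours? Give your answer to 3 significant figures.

117 μg

sapecillin: 84.8 × (1/2)^(17.3/9.09) = 84.8 × (1/2)^1.9032 ≈ 22.671 μg.
rimofedone: 220 × (1/2)^(17.3/14.2) = 220 × (1/2)^1.2183 ≈ 94.553 μg.
Total = 22.671 + 94.553 ≈ 117.22 μg.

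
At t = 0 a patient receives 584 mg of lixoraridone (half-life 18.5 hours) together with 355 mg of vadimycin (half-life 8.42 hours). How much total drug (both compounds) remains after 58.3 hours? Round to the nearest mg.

69 mg

lixoraridone: 584 × (1/2)^(58.3/18.5) = 584 × (1/2)^3.1514 ≈ 65.73 mg.
vadimycin: 355 × (1/2)^(58.3/8.42) = 355 × (1/2)^6.924 ≈ 2.9235 mg.
Total = 65.73 + 2.9235 ≈ 68.653 mg.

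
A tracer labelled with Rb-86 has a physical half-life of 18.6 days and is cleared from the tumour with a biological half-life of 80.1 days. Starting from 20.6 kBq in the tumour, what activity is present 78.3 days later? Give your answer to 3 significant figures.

1/t_eff = 1/t_phys + 1/t_biol = 1/18.6 + 1/80.1 = 0.066248 per day.
t_eff = 18.6 × 80.1 / (18.6 + 80.1) ≈ 15.095 days.
Remaining = 20.6 × (1/2)^(78.3/15.095) = 20.6 × (1/2)^5.1872 ≈ 0.56541 kBq.

0.565 kBq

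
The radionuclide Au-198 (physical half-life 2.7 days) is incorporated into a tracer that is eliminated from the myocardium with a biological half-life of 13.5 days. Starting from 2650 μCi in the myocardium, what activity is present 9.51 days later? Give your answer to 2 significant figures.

140 μCi

1/t_eff = 1/t_phys + 1/t_biol = 1/2.7 + 1/13.5 = 0.44444 per day.
t_eff = 2.7 × 13.5 / (2.7 + 13.5) ≈ 2.25 days.
Remaining = 2650 × (1/2)^(9.51/2.25) = 2650 × (1/2)^4.2267 ≈ 141.54 μCi.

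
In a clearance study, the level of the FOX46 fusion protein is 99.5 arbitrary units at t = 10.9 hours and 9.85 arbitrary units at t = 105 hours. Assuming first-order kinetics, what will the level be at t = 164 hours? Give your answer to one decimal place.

Over Δt = 105 − 10.9 = 94.1 hours, the level fell by a factor of 99.5/9.85 ≈ 10.102.
n = log₂(10.102) ≈ 3.3365 half-lives, so t½ = 94.1/3.3365 ≈ 28.203 hours.
From t = 105 to t = 164: 9.85 × (1/2)^((164−105)/28.203) ≈ 2.3104 arbitrary units.

2.3 arbitrary units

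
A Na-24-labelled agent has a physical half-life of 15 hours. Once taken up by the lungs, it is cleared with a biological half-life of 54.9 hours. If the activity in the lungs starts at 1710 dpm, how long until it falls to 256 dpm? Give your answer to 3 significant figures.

1/t_eff = 1/t_phys + 1/t_biol = 1/15 + 1/54.9 = 0.084882 per hour.
t_eff = 15 × 54.9 / (15 + 54.9) ≈ 11.781 hours.
n = log₂(1710/256) ≈ 2.7398; t = 2.7398 × 11.781 ≈ 32.278 hours.

32.3 hours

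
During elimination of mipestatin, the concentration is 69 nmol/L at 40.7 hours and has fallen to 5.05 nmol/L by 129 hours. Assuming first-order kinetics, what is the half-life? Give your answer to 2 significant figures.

Over Δt = 129 − 40.7 = 88.3 hours, the level fell by a factor of 69/5.05 ≈ 13.663.
n = log₂(13.663) ≈ 3.7722 half-lives, so t½ = 88.3/3.7722 ≈ 23.408 hours.

23 hours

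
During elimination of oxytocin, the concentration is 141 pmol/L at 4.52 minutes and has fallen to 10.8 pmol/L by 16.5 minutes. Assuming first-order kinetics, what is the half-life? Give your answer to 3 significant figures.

Over Δt = 16.5 − 4.52 = 11.98 minutes, the level fell by a factor of 141/10.8 ≈ 13.056.
n = log₂(13.056) ≈ 3.7066 half-lives, so t½ = 11.98/3.7066 ≈ 3.2321 minutes.

3.23 minutes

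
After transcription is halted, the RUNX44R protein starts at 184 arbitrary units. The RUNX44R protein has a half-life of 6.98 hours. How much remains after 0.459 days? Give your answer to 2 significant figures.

62 arbitrary units

Convert the elapsed time: 0.459 days = 11.016 hours.
Number of half-lives: n = 11.016/6.98 ≈ 1.5782.
Remaining = 184 × (1/2)^1.5782 = 184 × 0.33489 ≈ 61.62 arbitrary units.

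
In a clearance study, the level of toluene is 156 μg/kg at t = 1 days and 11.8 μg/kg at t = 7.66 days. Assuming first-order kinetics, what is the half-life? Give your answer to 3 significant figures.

Over Δt = 7.66 − 1 = 6.66 days, the level fell by a factor of 156/11.8 ≈ 13.22.
n = log₂(13.22) ≈ 3.7247 half-lives, so t½ = 6.66/3.7247 ≈ 1.7881 days.

1.79 days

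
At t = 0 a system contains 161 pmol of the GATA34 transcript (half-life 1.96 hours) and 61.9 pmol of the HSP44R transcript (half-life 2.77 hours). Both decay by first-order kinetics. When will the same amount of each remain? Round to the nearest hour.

Set 161·(1/2)^(t/1.96) = 61.9·(1/2)^(t/2.77).
Taking log₂: log₂(161/61.9) = t·(1/1.96 − 1/2.77).
log₂(2.601) = 1.379; 1/1.96 − 1/2.77 = 0.14919.
t = 1.379 / 0.14919 ≈ 9.2434 hours.

9 hours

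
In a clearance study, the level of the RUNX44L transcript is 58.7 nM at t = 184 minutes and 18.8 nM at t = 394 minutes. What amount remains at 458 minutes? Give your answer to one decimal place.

Over Δt = 394 − 184 = 210 minutes, the level fell by a factor of 58.7/18.8 ≈ 3.1223.
n = log₂(3.1223) ≈ 1.6426 half-lives, so t½ = 210/1.6426 ≈ 127.84 minutes.
From t = 394 to t = 458: 18.8 × (1/2)^((458−394)/127.84) ≈ 13.288 nM.

13.3 nM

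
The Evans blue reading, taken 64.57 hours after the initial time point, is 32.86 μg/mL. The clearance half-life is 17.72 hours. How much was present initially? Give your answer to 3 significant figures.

411 μg/mL

Number of half-lives elapsed: n = 64.57/17.72 ≈ 3.6439.
A₀ = A × 2^n = 32.86 × 2^3.6439 = 32.86 × 12.5 ≈ 410.76 μg/mL.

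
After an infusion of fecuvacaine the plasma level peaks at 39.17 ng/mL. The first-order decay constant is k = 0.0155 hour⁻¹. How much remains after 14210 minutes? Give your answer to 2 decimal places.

1.00 ng/mL

t½ = ln 2 / k = 0.69315 / 0.0155 ≈ 44.719 hours.
Convert the elapsed time: 14210 minutes = 236.833 hours.
Number of half-lives: n = 236.833/44.719 ≈ 5.296.
Remaining = 39.17 × (1/2)^5.296 = 39.17 × 0.025453 ≈ 0.997 ng/mL.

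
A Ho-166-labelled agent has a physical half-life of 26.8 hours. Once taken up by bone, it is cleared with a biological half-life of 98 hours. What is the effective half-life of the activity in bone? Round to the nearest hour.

1/t_eff = 1/t_phys + 1/t_biol = 1/26.8 + 1/98 = 0.047518 per hour.
t_eff = 26.8 × 98 / (26.8 + 98) ≈ 21.045 hours.

21 hours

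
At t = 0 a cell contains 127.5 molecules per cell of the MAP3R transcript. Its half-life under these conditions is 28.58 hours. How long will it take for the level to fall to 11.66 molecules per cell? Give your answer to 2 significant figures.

99 hours

Fraction remaining = 11.66/127.5 ≈ 0.091451.
n = log₂(127.5/11.66) = ln(10.935)/ln 2 ≈ 3.4509 half-lives.
t = n × t½ = 3.4509 × 28.58 ≈ 98.626 hours.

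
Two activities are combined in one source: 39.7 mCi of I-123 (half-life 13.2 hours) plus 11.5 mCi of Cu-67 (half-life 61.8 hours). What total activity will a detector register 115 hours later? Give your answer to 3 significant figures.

3.26 mCi

I-123: 39.7 × (1/2)^(115/13.2) = 39.7 × (1/2)^8.7121 ≈ 0.094663 mCi.
Cu-67: 11.5 × (1/2)^(115/61.8) = 11.5 × (1/2)^1.8608 ≈ 3.1661 mCi.
Total = 0.094663 + 3.1661 ≈ 3.2608 mCi.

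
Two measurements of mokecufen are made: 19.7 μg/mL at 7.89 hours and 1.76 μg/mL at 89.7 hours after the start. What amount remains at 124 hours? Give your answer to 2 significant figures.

Over Δt = 89.7 − 7.89 = 81.81 hours, the level fell by a factor of 19.7/1.76 ≈ 11.193.
n = log₂(11.193) ≈ 3.4845 half-lives, so t½ = 81.81/3.4845 ≈ 23.478 hours.
From t = 89.7 to t = 124: 1.76 × (1/2)^((124−89.7)/23.478) ≈ 0.63933 μg/mL.

0.64 μg/mL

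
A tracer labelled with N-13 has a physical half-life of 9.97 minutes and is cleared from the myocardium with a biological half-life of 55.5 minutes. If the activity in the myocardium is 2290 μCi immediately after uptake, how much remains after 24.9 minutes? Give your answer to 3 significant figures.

1/t_eff = 1/t_phys + 1/t_biol = 1/9.97 + 1/55.5 = 0.11832 per minute.
t_eff = 9.97 × 55.5 / (9.97 + 55.5) ≈ 8.4517 minutes.
Remaining = 2290 × (1/2)^(24.9/8.4517) = 2290 × (1/2)^2.9461 ≈ 297.14 μCi.

297 μCi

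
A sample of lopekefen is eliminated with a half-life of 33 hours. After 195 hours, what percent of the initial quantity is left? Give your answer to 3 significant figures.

n = 195/33 ≈ 5.9091 half-lives.
Fraction remaining = (1/2)^5.9091 ≈ 0.016641, i.e. 1.6641%.

1.66%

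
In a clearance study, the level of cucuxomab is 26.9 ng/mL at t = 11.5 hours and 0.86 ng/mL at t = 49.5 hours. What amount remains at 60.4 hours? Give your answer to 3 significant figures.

Over Δt = 49.5 − 11.5 = 38 hours, the level fell by a factor of 26.9/0.86 ≈ 31.279.
n = log₂(31.279) ≈ 4.9671 half-lives, so t½ = 38/4.9671 ≈ 7.6503 hours.
From t = 49.5 to t = 60.4: 0.86 × (1/2)^((60.4−49.5)/7.6503) ≈ 0.32033 ng/mL.

0.320 ng/mL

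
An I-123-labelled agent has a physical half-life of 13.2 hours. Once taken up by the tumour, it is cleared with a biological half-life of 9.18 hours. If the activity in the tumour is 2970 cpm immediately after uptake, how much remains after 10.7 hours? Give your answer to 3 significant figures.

755 cpm

1/t_eff = 1/t_phys + 1/t_biol = 1/13.2 + 1/9.18 = 0.18469 per hour.
t_eff = 13.2 × 9.18 / (13.2 + 9.18) ≈ 5.4145 hours.
Remaining = 2970 × (1/2)^(10.7/5.4145) = 2970 × (1/2)^1.9762 ≈ 754.86 cpm.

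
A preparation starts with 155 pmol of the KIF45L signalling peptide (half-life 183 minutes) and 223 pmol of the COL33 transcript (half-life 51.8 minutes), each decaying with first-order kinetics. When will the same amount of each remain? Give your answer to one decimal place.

37.9 minutes

Set 155·(1/2)^(t/183) = 223·(1/2)^(t/51.8).
Taking log₂: log₂(155/223) = t·(1/183 − 1/51.8).
log₂(0.69507) = -0.52478; 1/183 − 1/51.8 = -0.013841.
t = -0.52478 / -0.013841 ≈ 37.916 minutes.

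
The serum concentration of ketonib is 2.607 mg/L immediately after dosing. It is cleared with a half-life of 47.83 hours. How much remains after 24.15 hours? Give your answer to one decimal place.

Number of half-lives: n = 24.15/47.83 ≈ 0.50491.
Remaining = 2.607 × (1/2)^0.50491 = 2.607 × 0.7047 ≈ 1.8372 mg/L.

1.8 mg/L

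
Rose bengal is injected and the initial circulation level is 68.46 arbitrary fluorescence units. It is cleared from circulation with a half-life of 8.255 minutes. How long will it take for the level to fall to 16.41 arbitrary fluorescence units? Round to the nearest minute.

Fraction remaining = 16.41/68.46 ≈ 0.2397.
n = log₂(68.46/16.41) = ln(4.1718)/ln 2 ≈ 2.0607 half-lives.
t = n × t½ = 2.0607 × 8.255 ≈ 17.011 minutes.

17 minutes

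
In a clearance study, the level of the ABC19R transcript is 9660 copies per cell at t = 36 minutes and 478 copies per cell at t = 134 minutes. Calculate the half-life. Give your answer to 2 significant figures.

Over Δt = 134 − 36 = 98 minutes, the level fell by a factor of 9660/478 ≈ 20.209.
n = log₂(20.209) ≈ 4.3369 half-lives, so t½ = 98/4.3369 ≈ 22.597 minutes.

23 minutes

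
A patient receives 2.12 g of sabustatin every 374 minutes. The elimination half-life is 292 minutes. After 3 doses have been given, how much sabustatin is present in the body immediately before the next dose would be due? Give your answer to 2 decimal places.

1.38 g

The 3 doses were given 1122, 748, 374 minutes ago.
Total = 2.12·(1/2)^(1122/292) + 2.12·(1/2)^(748/292) + 2.12·(1/2)^(374/292)
      = 0.14779 + 0.35909 + 0.87251 ≈ 1.3794 g.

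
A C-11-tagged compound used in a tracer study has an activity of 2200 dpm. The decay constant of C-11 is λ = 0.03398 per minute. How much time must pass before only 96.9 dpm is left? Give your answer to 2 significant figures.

t½ = ln 2 / λ = 0.69315 / 0.03398 ≈ 20.399 minutes.
Fraction remaining = 96.9/2200 ≈ 0.044045.
n = log₂(2200/96.9) = ln(22.704)/ln 2 ≈ 4.5049 half-lives.
t = n × t½ = 4.5049 × 20.399 ≈ 91.893 minutes.

92 minutes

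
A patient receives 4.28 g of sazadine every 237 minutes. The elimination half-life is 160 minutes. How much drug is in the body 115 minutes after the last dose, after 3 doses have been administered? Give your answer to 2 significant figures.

3.9 g

The 3 doses were given 589, 352, 115 minutes ago.
Total = 4.28·(1/2)^(589/160) + 4.28·(1/2)^(352/160) + 4.28·(1/2)^(115/160)
      = 0.33364 + 0.93149 + 2.6006 ≈ 3.8658 g.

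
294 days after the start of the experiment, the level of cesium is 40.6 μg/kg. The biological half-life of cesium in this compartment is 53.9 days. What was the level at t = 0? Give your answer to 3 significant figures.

1780 μg/kg

Number of half-lives elapsed: n = 294/53.9 ≈ 5.4545.
A₀ = A × 2^n = 40.6 × 2^5.4545 = 40.6 × 43.851 ≈ 1780.4 μg/kg.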